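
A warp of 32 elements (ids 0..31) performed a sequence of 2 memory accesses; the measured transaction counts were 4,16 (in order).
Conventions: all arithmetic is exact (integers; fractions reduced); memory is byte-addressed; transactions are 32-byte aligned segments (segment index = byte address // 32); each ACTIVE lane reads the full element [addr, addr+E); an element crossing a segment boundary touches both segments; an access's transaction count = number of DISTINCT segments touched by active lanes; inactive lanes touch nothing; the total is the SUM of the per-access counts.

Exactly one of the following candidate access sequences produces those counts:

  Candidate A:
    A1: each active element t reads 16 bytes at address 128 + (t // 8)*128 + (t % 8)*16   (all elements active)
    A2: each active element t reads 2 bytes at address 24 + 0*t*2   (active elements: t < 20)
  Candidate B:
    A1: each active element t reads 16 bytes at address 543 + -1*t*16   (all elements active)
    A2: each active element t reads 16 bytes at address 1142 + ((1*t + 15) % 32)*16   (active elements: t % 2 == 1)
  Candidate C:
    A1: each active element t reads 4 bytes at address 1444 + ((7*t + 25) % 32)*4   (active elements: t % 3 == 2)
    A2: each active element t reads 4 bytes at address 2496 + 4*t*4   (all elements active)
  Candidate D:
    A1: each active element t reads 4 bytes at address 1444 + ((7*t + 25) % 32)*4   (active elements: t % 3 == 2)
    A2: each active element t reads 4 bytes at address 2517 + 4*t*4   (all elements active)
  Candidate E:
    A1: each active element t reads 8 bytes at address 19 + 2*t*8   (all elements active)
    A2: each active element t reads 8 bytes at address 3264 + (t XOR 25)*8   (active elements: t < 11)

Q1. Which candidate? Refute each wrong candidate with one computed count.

A: A1 gives 16 transactions, not 4
B: A1 gives 17 transactions, not 4
D: A2 gives 17 transactions, not 16
E: A1 gives 17 transactions, not 4
C: all counts match (4,16)

Answer: C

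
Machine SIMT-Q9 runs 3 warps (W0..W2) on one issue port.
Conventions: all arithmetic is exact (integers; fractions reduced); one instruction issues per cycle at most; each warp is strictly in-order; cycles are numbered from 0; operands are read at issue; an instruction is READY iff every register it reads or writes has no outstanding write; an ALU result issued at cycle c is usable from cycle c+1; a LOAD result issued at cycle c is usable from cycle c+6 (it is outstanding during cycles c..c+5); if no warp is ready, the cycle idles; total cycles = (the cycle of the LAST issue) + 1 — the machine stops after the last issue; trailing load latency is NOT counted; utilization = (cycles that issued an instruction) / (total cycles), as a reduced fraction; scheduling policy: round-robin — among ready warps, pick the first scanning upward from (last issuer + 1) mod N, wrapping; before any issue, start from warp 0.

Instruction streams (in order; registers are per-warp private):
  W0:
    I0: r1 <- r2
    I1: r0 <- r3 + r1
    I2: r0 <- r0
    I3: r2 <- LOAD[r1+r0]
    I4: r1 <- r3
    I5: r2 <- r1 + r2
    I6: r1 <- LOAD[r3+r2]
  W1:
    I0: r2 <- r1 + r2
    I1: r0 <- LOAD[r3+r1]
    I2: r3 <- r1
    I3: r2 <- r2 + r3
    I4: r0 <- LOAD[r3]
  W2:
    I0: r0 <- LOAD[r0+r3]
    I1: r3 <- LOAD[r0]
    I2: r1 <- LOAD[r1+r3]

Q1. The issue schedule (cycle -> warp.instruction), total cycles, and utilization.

cycle 0: W0.I0
cycle 1: W1.I0
cycle 2: W2.I0
cycle 3: W0.I1
cycle 4: W1.I1
cycle 5: W0.I2
cycle 6: W1.I2
cycle 7: W0.I3
cycle 8: W1.I3
cycle 9: W2.I1
cycle 10: W0.I4
cycle 11: W1.I4
cycle 12: idle
cycle 13: W0.I5
cycle 14: W0.I6
cycle 15: W2.I2

Answer: 16 cycles, utilization 15/16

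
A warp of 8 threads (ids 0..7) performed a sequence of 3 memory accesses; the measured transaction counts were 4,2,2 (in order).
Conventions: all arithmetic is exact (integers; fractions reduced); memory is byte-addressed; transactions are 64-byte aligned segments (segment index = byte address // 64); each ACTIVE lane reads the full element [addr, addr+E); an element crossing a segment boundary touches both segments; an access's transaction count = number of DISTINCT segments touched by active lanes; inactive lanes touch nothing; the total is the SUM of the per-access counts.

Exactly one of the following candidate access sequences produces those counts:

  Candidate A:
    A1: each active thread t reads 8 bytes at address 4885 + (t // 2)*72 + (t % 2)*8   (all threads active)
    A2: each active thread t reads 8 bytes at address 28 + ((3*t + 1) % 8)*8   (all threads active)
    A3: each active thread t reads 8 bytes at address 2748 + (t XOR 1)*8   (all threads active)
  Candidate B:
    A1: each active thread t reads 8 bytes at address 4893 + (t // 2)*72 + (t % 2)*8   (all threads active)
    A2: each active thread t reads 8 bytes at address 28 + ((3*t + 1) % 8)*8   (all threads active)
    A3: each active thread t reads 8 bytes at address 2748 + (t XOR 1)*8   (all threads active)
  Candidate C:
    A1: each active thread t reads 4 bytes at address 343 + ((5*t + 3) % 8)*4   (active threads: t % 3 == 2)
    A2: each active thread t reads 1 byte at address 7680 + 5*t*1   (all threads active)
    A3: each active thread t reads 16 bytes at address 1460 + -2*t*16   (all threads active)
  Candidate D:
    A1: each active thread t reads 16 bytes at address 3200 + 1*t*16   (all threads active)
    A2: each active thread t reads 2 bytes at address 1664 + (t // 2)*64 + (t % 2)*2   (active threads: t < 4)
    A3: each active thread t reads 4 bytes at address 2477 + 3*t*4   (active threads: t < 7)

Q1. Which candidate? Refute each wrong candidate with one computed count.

B: A1 gives 5 transactions, not 4
C: A1 gives 1 transaction, not 4
D: A1 gives 2 transactions, not 4
A: all counts match (4,2,2)

Answer: A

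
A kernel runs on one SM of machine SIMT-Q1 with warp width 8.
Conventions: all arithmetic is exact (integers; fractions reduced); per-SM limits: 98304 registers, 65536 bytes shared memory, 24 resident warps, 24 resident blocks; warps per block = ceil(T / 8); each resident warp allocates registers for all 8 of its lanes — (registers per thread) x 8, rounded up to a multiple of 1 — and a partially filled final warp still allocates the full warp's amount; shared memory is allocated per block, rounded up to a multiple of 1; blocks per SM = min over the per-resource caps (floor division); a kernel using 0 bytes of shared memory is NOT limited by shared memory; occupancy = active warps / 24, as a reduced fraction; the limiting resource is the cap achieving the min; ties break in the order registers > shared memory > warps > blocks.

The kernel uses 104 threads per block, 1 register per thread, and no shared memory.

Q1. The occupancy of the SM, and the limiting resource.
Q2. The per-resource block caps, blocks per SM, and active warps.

Answer: occupancy 13/24, limited by warps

registers: 945 blocks
shared memory: no limit (kernel uses none)
warps: 1 block
blocks: 24 blocks

Answer: 1 block, 13 active warps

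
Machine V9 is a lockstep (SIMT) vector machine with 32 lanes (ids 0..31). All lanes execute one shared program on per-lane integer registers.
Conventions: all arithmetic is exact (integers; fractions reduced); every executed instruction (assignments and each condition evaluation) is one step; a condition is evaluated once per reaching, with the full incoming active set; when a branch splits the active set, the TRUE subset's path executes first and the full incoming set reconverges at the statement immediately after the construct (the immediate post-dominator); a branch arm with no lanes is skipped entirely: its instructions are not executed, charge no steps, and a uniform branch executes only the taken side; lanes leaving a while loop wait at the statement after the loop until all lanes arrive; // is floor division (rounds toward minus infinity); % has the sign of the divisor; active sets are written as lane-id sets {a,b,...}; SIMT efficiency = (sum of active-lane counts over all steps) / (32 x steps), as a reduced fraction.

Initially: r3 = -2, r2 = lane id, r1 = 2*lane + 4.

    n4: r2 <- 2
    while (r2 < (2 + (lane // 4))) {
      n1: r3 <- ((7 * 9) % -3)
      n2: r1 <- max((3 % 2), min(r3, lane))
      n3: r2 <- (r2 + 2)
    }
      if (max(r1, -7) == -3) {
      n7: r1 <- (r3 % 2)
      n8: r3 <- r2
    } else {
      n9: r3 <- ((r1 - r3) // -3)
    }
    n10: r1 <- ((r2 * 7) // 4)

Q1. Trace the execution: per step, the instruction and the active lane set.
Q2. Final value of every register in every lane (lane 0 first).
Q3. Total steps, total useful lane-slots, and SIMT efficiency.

step 0: r2 <- 2                      {0,1,2,3,4,5,6,7,8,9,10,11,12,13,14,15,16,17,18,19,20,21,22,23,24,25,26,27,28,29,30,31}
step 1: eval (r2 < (2 + (lane // 4))) {0,1,2,3,4,5,6,7,8,9,10,11,12,13,14,15,16,17,18,19,20,21,22,23,24,25,26,27,28,29,30,31}
step 2: r3 <- ((7 * 9) % -3)         {4,5,6,7,8,9,10,11,12,13,14,15,16,17,18,19,20,21,22,23,24,25,26,27,28,29,30,31}
step 3: r1 <- max((3 % 2), min(r3, lane)) {4,5,6,7,8,9,10,11,12,13,14,15,16,17,18,19,20,21,22,23,24,25,26,27,28,29,30,31}
step 4: r2 <- (r2 + 2)               {4,5,6,7,8,9,10,11,12,13,14,15,16,17,18,19,20,21,22,23,24,25,26,27,28,29,30,31}
step 5: eval (r2 < (2 + (lane // 4))) {4,5,6,7,8,9,10,11,12,13,14,15,16,17,18,19,20,21,22,23,24,25,26,27,28,29,30,31}
step 6: r3 <- ((7 * 9) % -3)         {12,13,14,15,16,17,18,19,20,21,22,23,24,25,26,27,28,29,30,31}
step 7: r1 <- max((3 % 2), min(r3, lane)) {12,13,14,15,16,17,18,19,20,21,22,23,24,25,26,27,28,29,30,31}
step 8: r2 <- (r2 + 2)               {12,13,14,15,16,17,18,19,20,21,22,23,24,25,26,27,28,29,30,31}
step 9: eval (r2 < (2 + (lane // 4))) {12,13,14,15,16,17,18,19,20,21,22,23,24,25,26,27,28,29,30,31}
step 10: r3 <- ((7 * 9) % -3)         {20,21,22,23,24,25,26,27,28,29,30,31}
step 11: r1 <- max((3 % 2), min(r3, lane)) {20,21,22,23,24,25,26,27,28,29,30,31}
step 12: r2 <- (r2 + 2)               {20,21,22,23,24,25,26,27,28,29,30,31}
step 13: eval (r2 < (2 + (lane // 4))) {20,21,22,23,24,25,26,27,28,29,30,31}
step 14: r3 <- ((7 * 9) % -3)         {28,29,30,31}
step 15: r1 <- max((3 % 2), min(r3, lane)) {28,29,30,31}
step 16: r2 <- (r2 + 2)               {28,29,30,31}
step 17: eval (r2 < (2 + (lane // 4))) {28,29,30,31}
step 18: eval (max(r1, -7) == -3)     {0,1,2,3,4,5,6,7,8,9,10,11,12,13,14,15,16,17,18,19,20,21,22,23,24,25,26,27,28,29,30,31}
step 19: r3 <- ((r1 - r3) // -3)      {0,1,2,3,4,5,6,7,8,9,10,11,12,13,14,15,16,17,18,19,20,21,22,23,24,25,26,27,28,29,30,31}
step 20: r1 <- ((r2 * 7) // 4)        {0,1,2,3,4,5,6,7,8,9,10,11,12,13,14,15,16,17,18,19,20,21,22,23,24,25,26,27,28,29,30,31}

Answer: 21 steps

r3: -2,-3,-4,-4,-1,-1,-1,-1,-1,-1,-1,-1,-1,-1,-1,-1,-1,-1,-1,-1,-1,-1,-1,-1,-1,-1,-1,-1,-1,-1,-1,-1
r2: 2,2,2,2,4,4,4,4,4,4,4,4,6,6,6,6,6,6,6,6,8,8,8,8,8,8,8,8,10,10,10,10
r1: 3,3,3,3,7,7,7,7,7,7,7,7,10,10,10,10,10,10,10,10,14,14,14,14,14,14,14,14,17,17,17,17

steps = 21; useful = 416; efficiency = 416/672 = 13/21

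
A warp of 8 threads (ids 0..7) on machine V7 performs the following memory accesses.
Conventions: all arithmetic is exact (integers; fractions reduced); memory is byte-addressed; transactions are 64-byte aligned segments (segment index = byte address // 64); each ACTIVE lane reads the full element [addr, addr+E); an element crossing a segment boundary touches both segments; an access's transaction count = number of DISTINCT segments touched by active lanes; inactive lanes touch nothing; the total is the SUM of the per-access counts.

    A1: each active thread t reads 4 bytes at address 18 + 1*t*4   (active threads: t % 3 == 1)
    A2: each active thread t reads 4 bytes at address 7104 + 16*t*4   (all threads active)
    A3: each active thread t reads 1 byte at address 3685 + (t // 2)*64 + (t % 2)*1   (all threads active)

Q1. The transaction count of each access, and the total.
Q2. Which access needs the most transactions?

A1: 1 transaction
A2: 8 transactions
A3: 4 transactions

Answer: 1,8,4; total 13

Answer: A2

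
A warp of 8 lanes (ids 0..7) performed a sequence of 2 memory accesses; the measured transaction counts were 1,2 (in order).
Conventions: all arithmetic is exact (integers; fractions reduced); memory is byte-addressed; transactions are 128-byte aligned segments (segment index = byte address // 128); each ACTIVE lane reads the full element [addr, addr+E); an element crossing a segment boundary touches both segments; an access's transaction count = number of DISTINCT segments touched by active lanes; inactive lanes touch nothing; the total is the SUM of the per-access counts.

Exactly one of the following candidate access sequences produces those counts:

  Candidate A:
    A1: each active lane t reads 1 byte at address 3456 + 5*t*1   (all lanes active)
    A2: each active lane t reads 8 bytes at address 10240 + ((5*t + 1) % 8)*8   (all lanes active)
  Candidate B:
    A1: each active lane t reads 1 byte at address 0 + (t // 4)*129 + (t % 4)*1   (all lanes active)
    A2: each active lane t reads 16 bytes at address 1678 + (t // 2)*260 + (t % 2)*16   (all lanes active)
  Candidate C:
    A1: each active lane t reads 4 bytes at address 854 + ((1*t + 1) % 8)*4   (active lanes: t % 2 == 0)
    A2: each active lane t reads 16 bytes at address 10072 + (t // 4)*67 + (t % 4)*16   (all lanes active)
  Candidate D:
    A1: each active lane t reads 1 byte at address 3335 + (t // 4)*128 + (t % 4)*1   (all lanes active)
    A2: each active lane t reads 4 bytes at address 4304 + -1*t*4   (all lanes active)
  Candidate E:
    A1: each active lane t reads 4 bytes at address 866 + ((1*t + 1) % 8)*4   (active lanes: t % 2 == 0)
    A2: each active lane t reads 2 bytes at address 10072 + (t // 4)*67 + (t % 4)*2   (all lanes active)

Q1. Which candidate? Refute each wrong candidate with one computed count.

A: A2 gives 1 transaction, not 2
B: A1 gives 2 transactions, not 1
D: A1 gives 2 transactions, not 1
E: A1 gives 2 transactions, not 1
C: all counts match (1,2)

Answer: C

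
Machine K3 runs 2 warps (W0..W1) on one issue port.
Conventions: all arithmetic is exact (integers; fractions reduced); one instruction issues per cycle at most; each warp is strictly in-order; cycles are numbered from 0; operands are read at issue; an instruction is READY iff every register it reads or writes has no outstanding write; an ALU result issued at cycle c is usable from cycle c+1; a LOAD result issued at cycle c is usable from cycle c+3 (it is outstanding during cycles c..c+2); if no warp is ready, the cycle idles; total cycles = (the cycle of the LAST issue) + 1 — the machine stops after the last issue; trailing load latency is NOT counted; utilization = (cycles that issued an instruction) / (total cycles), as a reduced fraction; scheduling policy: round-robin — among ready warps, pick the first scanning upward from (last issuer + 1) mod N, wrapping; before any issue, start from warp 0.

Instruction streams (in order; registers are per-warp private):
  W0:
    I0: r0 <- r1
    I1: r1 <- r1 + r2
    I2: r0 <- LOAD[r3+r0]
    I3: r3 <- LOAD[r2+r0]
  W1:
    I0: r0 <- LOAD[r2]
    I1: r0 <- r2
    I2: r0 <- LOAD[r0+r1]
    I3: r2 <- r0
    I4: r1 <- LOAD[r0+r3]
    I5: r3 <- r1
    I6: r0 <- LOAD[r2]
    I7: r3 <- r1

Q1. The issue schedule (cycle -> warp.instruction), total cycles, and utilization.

cycle 0: W0.I0
cycle 1: W1.I0
cycle 2: W0.I1
cycle 3: W0.I2
cycle 4: W1.I1
cycle 5: W1.I2
cycle 6: W0.I3
cycle 7: idle
cycle 8: W1.I3
cycle 9: W1.I4
cycle 10: idle
cycle 11: idle
cycle 12: W1.I5
cycle 13: W1.I6
cycle 14: W1.I7

Answer: 15 cycles, utilization 4/5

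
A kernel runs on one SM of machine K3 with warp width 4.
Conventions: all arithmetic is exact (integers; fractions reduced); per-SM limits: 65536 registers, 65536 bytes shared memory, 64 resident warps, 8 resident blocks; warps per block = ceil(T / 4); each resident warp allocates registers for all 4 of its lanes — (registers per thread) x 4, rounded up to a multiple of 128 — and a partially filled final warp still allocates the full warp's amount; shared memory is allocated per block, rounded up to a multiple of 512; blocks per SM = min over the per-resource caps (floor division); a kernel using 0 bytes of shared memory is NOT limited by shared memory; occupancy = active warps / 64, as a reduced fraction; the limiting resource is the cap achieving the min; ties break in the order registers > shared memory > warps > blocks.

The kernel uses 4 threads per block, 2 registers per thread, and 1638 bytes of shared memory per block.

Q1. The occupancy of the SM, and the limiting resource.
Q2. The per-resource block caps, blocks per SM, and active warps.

Answer: occupancy 1/8, limited by blocks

registers: 512 blocks
shared memory: 32 blocks
warps: 64 blocks
blocks: 8 blocks

Answer: 8 blocks, 8 active warps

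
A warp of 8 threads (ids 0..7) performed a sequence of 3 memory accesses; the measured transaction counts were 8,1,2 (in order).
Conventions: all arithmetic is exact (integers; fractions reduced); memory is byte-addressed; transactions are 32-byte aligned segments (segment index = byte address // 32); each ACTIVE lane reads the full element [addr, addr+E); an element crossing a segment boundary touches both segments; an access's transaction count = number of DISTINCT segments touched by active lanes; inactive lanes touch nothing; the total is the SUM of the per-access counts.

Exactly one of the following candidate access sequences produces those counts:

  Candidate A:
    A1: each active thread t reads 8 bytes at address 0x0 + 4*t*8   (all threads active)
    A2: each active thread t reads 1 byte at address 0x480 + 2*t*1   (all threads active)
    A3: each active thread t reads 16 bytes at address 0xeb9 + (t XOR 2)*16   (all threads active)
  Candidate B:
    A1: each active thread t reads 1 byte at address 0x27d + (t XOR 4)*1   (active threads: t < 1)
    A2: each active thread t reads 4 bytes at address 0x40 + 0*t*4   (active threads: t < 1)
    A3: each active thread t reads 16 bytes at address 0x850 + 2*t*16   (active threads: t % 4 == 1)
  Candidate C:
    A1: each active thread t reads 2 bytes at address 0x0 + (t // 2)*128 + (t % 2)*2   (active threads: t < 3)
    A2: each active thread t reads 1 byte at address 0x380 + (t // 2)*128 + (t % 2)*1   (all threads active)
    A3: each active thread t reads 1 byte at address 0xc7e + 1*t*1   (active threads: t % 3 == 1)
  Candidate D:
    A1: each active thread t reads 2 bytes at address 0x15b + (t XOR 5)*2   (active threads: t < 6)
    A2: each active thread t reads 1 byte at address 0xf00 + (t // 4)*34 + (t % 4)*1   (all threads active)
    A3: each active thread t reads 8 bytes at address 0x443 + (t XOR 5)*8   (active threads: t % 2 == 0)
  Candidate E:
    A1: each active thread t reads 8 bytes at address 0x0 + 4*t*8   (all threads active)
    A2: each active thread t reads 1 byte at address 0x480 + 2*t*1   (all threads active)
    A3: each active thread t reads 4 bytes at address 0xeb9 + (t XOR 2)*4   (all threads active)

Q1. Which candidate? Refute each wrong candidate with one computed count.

A: A3 gives 5 transactions, not 2
B: A1 gives 1 transaction, not 8
C: A1 gives 2 transactions, not 8
D: A1 gives 2 transactions, not 8
E: all counts match (8,1,2)

Answer: E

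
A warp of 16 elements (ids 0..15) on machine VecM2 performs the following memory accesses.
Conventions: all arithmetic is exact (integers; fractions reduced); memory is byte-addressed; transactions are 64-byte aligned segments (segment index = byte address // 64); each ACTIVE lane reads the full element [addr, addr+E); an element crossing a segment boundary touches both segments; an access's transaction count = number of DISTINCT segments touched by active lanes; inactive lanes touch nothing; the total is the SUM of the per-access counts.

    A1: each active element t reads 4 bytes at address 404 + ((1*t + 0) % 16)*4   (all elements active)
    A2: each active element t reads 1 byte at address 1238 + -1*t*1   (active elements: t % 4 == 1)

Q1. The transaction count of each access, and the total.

A1: 2 transactions
A2: 1 transaction

Answer: 2,1; total 3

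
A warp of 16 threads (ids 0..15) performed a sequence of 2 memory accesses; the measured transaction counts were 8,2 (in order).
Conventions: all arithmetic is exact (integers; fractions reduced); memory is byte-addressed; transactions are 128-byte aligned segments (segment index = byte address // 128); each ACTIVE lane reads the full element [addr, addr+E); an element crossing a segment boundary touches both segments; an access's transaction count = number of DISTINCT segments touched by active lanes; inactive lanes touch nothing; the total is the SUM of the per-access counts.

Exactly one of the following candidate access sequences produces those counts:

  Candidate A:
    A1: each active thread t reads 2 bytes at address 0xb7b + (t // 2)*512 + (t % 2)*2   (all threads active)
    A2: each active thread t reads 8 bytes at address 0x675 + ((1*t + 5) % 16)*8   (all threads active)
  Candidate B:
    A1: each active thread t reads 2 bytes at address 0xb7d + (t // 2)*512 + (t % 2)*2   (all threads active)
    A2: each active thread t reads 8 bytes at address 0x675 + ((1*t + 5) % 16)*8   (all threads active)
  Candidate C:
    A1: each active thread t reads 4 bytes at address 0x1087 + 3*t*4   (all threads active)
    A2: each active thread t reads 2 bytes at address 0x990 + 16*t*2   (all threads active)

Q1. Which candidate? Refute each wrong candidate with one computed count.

B: A1 gives 16 transactions, not 8
C: A1 gives 2 transactions, not 8
A: all counts match (8,2)

Answer: A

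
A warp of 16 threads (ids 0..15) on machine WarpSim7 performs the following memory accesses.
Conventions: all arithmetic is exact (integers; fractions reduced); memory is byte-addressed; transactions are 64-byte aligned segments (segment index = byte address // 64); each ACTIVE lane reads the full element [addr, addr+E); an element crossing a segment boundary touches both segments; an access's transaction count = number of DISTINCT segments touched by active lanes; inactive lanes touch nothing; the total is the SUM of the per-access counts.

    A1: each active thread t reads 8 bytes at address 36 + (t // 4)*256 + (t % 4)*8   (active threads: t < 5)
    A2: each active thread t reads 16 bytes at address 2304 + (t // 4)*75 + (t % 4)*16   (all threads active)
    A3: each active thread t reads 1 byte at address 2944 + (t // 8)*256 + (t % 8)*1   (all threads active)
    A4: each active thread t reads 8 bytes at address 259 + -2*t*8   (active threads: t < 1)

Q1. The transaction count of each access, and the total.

A1: 3 transactions
A2: 5 transactions
A3: 2 transactions
A4: 1 transaction

Answer: 3,5,2,1; total 11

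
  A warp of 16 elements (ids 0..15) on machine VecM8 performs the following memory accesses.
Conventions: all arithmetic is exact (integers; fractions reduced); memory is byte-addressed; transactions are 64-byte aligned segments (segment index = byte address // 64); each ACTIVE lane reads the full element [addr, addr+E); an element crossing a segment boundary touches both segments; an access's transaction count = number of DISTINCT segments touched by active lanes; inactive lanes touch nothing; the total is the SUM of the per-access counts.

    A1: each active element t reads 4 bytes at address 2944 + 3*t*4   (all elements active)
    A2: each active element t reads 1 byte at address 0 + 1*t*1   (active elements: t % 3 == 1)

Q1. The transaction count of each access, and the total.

A1: 3 transactions
A2: 1 transaction

Answer: 3,1; total 4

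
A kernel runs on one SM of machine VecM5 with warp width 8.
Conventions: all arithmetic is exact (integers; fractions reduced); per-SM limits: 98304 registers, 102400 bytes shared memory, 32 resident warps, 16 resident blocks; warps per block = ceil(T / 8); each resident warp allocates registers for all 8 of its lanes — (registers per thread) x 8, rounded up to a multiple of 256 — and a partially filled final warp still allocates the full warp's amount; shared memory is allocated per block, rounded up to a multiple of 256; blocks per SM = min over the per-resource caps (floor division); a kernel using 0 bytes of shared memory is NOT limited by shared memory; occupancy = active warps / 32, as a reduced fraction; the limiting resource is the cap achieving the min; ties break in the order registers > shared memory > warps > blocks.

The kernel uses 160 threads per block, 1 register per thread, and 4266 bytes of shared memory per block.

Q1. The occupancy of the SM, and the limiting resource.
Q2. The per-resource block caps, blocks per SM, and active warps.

Answer: occupancy 5/8, limited by warps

registers: 19 blocks
shared memory: 23 blocks
warps: 1 block
blocks: 16 blocks

Answer: 1 block, 20 active warps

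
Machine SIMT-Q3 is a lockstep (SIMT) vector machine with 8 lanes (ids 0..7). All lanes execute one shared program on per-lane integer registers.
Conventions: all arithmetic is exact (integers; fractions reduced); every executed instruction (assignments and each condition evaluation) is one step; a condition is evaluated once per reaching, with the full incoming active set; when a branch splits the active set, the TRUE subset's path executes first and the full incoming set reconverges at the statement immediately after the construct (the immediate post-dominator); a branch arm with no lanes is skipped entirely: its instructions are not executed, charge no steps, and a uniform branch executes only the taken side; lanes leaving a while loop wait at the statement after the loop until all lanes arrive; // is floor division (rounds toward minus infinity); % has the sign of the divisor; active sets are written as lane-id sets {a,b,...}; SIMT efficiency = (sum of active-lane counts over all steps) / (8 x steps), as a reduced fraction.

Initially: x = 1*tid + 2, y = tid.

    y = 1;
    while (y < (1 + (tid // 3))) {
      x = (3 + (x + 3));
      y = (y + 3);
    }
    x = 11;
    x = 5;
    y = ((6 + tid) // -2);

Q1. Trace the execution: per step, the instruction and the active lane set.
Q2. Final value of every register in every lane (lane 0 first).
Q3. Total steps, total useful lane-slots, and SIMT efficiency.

step 0: y <- 1                       {0,1,2,3,4,5,6,7}
step 1: eval (y < (1 + (tid // 3)))  {0,1,2,3,4,5,6,7}
step 2: x <- (3 + (x + 3))           {3,4,5,6,7}
step 3: y <- (y + 3)                 {3,4,5,6,7}
step 4: eval (y < (1 + (tid // 3)))  {3,4,5,6,7}
step 5: x <- 11                      {0,1,2,3,4,5,6,7}
step 6: x <- 5                       {0,1,2,3,4,5,6,7}
step 7: y <- ((6 + tid) // -2)       {0,1,2,3,4,5,6,7}

Answer: 8 steps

x: 5,5,5,5,5,5,5,5
y: -3,-4,-4,-5,-5,-6,-6,-7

steps = 8; useful = 55; efficiency = 55/64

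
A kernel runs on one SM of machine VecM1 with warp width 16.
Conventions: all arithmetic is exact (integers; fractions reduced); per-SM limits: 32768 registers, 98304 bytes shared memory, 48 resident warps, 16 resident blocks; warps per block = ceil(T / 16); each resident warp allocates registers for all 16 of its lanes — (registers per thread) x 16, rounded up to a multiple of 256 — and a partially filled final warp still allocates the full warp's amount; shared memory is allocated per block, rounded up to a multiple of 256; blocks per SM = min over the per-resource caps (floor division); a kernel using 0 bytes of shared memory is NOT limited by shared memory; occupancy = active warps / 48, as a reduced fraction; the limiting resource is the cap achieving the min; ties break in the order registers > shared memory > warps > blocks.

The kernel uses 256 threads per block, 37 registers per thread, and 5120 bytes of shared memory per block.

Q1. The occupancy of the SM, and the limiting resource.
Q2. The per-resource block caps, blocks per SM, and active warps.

Answer: occupancy 2/3, limited by registers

registers: 2 blocks
shared memory: 19 blocks
warps: 3 blocks
blocks: 16 blocks

Answer: 2 blocks, 32 active warps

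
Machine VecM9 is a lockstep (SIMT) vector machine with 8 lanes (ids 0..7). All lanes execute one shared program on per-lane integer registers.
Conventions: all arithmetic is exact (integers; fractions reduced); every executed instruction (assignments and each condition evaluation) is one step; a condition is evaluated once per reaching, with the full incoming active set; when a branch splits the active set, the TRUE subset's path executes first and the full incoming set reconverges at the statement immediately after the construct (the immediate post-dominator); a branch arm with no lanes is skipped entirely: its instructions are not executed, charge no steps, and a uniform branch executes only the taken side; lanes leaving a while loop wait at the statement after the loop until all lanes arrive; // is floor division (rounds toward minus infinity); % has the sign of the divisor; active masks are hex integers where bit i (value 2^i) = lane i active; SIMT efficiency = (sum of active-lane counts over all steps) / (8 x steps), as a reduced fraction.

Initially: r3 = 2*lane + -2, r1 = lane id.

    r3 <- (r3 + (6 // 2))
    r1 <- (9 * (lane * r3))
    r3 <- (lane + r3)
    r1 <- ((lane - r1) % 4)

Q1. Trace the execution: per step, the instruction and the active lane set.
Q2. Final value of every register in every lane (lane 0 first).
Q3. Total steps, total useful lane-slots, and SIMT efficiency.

step 0: r3 <- (r3 + (6 // 2))        0xff
step 1: r1 <- (9 * (lane * r3))      0xff
step 2: r3 <- (lane + r3)            0xff
step 3: r1 <- ((lane - r1) % 4)      0xff

Answer: 4 steps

r3: 1,4,7,10,13,16,19,22
r1: 0,2,0,2,0,2,0,2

steps = 4; useful = 32; efficiency = 32/32 = 1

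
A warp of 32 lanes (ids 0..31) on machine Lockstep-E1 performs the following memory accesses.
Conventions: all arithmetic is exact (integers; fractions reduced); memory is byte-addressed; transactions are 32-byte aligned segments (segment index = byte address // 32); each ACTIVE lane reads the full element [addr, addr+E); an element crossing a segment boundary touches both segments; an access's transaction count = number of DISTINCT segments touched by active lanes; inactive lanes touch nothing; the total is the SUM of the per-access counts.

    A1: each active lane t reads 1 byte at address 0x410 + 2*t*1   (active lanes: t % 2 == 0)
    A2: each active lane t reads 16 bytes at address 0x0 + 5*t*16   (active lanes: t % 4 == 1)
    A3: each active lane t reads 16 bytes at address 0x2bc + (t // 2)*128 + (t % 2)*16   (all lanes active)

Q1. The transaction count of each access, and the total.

A1: 3 transactions
A2: 8 transactions
A3: 32 transactions

Answer: 3,8,32; total 43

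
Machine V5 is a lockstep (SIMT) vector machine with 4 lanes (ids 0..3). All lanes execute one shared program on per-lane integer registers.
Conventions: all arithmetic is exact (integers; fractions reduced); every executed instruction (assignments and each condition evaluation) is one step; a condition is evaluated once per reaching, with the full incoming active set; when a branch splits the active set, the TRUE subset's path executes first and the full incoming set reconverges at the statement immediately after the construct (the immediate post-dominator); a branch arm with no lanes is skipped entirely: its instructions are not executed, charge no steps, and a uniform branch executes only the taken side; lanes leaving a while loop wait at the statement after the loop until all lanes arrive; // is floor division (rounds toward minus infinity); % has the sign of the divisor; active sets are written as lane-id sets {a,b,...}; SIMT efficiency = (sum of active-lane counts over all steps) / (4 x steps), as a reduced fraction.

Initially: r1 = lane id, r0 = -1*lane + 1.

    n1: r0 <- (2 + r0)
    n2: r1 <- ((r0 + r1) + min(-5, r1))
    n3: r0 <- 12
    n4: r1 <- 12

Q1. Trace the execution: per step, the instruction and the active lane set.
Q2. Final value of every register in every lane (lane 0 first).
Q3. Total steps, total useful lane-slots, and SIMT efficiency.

step 0: r0 <- (2 + r0)               {0,1,2,3}
step 1: r1 <- ((r0 + r1) + min(-5, r1)) {0,1,2,3}
step 2: r0 <- 12                     {0,1,2,3}
step 3: r1 <- 12                     {0,1,2,3}

Answer: 4 steps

r1: 12,12,12,12
r0: 12,12,12,12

steps = 4; useful = 16; efficiency = 16/16 = 1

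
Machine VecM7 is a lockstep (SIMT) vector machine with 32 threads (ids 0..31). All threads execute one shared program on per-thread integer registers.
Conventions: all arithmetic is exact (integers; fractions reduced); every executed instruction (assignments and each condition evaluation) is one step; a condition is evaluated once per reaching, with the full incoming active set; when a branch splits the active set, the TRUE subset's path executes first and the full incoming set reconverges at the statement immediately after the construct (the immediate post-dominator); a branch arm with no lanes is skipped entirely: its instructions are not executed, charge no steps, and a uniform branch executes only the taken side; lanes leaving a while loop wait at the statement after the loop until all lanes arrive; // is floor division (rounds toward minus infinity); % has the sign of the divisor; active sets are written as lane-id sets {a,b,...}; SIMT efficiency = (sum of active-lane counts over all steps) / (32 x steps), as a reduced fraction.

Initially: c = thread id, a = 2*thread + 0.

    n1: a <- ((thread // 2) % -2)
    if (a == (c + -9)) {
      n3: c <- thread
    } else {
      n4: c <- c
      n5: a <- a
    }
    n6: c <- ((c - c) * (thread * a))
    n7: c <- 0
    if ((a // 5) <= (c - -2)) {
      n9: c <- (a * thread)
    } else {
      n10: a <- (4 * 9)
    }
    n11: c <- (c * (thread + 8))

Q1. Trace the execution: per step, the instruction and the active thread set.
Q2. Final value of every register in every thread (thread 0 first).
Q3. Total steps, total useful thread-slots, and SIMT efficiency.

step 0: a <- ((thread // 2) % -2)    {0,1,2,3,4,5,6,7,8,9,10,11,12,13,14,15,16,17,18,19,20,21,22,23,24,25,26,27,28,29,30,31}
step 1: eval (a == (c + -9))         {0,1,2,3,4,5,6,7,8,9,10,11,12,13,14,15,16,17,18,19,20,21,22,23,24,25,26,27,28,29,30,31}
step 2: c <- thread                  {9}
step 3: c <- c                       {0,1,2,3,4,5,6,7,8,10,11,12,13,14,15,16,17,18,19,20,21,22,23,24,25,26,27,28,29,30,31}
step 4: a <- a                       {0,1,2,3,4,5,6,7,8,10,11,12,13,14,15,16,17,18,19,20,21,22,23,24,25,26,27,28,29,30,31}
step 5: c <- ((c - c) * (thread * a)) {0,1,2,3,4,5,6,7,8,9,10,11,12,13,14,15,16,17,18,19,20,21,22,23,24,25,26,27,28,29,30,31}
step 6: c <- 0                       {0,1,2,3,4,5,6,7,8,9,10,11,12,13,14,15,16,17,18,19,20,21,22,23,24,25,26,27,28,29,30,31}
step 7: eval ((a // 5) <= (c - -2))  {0,1,2,3,4,5,6,7,8,9,10,11,12,13,14,15,16,17,18,19,20,21,22,23,24,25,26,27,28,29,30,31}
step 8: c <- (a * thread)            {0,1,2,3,4,5,6,7,8,9,10,11,12,13,14,15,16,17,18,19,20,21,22,23,24,25,26,27,28,29,30,31}
step 9: c <- (c * (thread + 8))      {0,1,2,3,4,5,6,7,8,9,10,11,12,13,14,15,16,17,18,19,20,21,22,23,24,25,26,27,28,29,30,31}

Answer: 10 steps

c: 0,0,-20,-33,0,0,-84,-105,0,0,-180,-209,0,0,-308,-345,0,0,-468,-513,0,0,-660,-713,0,0,-884,-945,0,0,-1140,-1209
a: 0,0,-1,-1,0,0,-1,-1,0,0,-1,-1,0,0,-1,-1,0,0,-1,-1,0,0,-1,-1,0,0,-1,-1,0,0,-1,-1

steps = 10; useful = 287; efficiency = 287/320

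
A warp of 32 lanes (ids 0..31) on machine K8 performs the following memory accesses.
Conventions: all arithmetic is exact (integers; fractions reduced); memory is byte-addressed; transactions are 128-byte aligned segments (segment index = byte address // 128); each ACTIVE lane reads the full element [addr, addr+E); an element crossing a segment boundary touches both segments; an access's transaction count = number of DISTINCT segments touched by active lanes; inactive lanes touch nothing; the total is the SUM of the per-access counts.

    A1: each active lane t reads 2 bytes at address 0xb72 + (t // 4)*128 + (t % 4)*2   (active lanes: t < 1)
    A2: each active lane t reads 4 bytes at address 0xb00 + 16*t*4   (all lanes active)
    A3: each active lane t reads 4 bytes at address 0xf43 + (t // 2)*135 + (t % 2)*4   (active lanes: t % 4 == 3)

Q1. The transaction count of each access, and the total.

A1: 1 transaction
A2: 16 transactions
A3: 8 transactions

Answer: 1,16,8; total 25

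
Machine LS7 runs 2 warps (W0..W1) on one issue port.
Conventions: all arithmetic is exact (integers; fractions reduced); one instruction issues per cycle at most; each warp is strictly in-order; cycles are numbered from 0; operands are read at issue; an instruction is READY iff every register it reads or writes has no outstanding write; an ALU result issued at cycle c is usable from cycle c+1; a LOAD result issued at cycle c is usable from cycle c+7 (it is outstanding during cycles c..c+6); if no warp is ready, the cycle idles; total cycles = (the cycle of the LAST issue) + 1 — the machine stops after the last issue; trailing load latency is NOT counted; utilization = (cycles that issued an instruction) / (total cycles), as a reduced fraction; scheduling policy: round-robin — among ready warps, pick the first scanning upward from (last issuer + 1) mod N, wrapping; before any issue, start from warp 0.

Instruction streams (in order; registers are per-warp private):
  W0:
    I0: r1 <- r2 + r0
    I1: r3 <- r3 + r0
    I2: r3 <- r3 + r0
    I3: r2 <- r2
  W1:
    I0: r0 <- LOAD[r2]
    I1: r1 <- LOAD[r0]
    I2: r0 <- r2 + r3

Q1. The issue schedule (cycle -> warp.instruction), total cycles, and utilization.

cycle 0: W0.I0
cycle 1: W1.I0
cycle 2: W0.I1
cycle 3: W0.I2
cycle 4: W0.I3
cycle 5: idle
cycle 6: idle
cycle 7: idle
cycle 8: W1.I1
cycle 9: W1.I2

Answer: 10 cycles, utilization 7/10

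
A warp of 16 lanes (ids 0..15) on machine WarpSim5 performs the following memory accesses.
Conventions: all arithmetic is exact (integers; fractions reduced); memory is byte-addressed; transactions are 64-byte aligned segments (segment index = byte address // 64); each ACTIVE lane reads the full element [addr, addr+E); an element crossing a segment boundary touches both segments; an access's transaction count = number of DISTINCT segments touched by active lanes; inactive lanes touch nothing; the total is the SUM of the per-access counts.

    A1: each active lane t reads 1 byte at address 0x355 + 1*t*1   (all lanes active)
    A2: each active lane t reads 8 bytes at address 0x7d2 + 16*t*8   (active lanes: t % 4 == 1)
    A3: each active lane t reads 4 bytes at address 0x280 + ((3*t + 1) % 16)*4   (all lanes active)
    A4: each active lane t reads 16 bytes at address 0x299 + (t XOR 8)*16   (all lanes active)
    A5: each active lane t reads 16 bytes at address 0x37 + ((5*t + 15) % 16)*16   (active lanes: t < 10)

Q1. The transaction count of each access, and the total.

A1: 1 transaction
A2: 4 transactions
A3: 1 transaction
A4: 5 transactions
A5: 4 transactions

Answer: 1,4,1,5,4; total 15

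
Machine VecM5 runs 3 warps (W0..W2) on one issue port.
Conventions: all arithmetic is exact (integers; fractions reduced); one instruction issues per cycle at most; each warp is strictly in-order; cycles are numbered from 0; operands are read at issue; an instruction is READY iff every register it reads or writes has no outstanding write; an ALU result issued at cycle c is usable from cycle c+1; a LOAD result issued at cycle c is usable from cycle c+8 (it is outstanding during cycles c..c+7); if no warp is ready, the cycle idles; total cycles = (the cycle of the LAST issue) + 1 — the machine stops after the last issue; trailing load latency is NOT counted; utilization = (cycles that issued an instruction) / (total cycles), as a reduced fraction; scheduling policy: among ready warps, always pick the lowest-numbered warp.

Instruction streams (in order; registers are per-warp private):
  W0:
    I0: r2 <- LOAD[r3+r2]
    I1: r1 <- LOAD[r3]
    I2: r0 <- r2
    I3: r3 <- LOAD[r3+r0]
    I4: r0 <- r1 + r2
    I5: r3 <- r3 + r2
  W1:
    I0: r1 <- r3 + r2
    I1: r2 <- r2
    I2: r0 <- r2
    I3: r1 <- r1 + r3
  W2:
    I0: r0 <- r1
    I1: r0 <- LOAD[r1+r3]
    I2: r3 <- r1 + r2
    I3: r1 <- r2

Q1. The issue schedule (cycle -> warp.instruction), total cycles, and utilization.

cycle 0: W0.I0
cycle 1: W0.I1
cycle 2: W1.I0
cycle 3: W1.I1
cycle 4: W1.I2
cycle 5: W1.I3
cycle 6: W2.I0
cycle 7: W2.I1
cycle 8: W0.I2
cycle 9: W0.I3
cycle 10: W0.I4
cycle 11: W2.I2
cycle 12: W2.I3
cycle 13: idle
cycle 14: idle
cycle 15: idle
cycle 16: idle
cycle 17: W0.I5

Answer: 18 cycles, utilization 7/9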